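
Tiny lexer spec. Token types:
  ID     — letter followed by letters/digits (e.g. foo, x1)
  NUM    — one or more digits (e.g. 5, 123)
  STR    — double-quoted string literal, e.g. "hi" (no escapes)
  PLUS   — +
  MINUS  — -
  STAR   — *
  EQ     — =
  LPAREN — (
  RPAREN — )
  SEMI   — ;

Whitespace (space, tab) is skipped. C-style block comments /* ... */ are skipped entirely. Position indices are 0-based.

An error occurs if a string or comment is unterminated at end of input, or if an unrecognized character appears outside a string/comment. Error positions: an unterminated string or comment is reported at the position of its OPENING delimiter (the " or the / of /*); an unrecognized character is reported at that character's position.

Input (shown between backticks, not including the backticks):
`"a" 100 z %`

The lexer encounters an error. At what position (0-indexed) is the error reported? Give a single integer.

pos=0: enter STRING mode
pos=0: emit STR "a" (now at pos=3)
pos=4: emit NUM '100' (now at pos=7)
pos=8: emit ID 'z' (now at pos=9)
pos=10: ERROR — unrecognized char '%'

Answer: 10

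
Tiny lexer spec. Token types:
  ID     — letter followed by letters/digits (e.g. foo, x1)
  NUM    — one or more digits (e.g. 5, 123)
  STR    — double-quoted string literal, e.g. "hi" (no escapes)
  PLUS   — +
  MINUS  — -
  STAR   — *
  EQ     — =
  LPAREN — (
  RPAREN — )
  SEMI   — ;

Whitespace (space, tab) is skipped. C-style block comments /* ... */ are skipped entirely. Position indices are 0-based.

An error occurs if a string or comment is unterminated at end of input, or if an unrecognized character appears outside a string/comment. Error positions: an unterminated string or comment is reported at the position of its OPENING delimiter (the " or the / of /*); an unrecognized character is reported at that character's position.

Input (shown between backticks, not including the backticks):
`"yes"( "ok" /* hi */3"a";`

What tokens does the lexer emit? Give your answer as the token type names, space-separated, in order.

pos=0: enter STRING mode
pos=0: emit STR "yes" (now at pos=5)
pos=5: emit LPAREN '('
pos=7: enter STRING mode
pos=7: emit STR "ok" (now at pos=11)
pos=12: enter COMMENT mode (saw '/*')
exit COMMENT mode (now at pos=20)
pos=20: emit NUM '3' (now at pos=21)
pos=21: enter STRING mode
pos=21: emit STR "a" (now at pos=24)
pos=24: emit SEMI ';'
DONE. 6 tokens: [STR, LPAREN, STR, NUM, STR, SEMI]

Answer: STR LPAREN STR NUM STR SEMI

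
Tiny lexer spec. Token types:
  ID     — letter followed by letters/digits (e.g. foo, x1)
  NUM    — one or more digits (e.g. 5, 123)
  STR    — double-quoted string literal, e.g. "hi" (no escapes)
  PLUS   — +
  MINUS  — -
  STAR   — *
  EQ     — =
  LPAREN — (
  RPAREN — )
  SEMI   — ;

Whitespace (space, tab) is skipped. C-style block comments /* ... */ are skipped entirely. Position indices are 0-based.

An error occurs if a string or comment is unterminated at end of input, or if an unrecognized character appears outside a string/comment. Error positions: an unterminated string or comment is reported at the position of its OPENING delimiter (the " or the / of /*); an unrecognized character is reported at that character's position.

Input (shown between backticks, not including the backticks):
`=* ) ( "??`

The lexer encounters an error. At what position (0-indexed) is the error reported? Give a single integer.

Answer: 7

Derivation:
pos=0: emit EQ '='
pos=1: emit STAR '*'
pos=3: emit RPAREN ')'
pos=5: emit LPAREN '('
pos=7: enter STRING mode
pos=7: ERROR — unterminated string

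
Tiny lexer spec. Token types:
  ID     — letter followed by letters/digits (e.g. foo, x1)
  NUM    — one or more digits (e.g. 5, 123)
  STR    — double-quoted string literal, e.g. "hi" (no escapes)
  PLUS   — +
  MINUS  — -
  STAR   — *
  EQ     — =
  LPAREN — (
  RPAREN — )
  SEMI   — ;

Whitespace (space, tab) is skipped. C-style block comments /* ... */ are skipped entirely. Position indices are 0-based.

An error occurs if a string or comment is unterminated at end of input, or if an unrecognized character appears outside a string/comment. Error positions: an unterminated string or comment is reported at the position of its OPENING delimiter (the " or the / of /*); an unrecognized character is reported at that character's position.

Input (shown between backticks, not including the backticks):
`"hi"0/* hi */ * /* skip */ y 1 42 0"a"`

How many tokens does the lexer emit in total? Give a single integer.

Answer: 8

Derivation:
pos=0: enter STRING mode
pos=0: emit STR "hi" (now at pos=4)
pos=4: emit NUM '0' (now at pos=5)
pos=5: enter COMMENT mode (saw '/*')
exit COMMENT mode (now at pos=13)
pos=14: emit STAR '*'
pos=16: enter COMMENT mode (saw '/*')
exit COMMENT mode (now at pos=26)
pos=27: emit ID 'y' (now at pos=28)
pos=29: emit NUM '1' (now at pos=30)
pos=31: emit NUM '42' (now at pos=33)
pos=34: emit NUM '0' (now at pos=35)
pos=35: enter STRING mode
pos=35: emit STR "a" (now at pos=38)
DONE. 8 tokens: [STR, NUM, STAR, ID, NUM, NUM, NUM, STR]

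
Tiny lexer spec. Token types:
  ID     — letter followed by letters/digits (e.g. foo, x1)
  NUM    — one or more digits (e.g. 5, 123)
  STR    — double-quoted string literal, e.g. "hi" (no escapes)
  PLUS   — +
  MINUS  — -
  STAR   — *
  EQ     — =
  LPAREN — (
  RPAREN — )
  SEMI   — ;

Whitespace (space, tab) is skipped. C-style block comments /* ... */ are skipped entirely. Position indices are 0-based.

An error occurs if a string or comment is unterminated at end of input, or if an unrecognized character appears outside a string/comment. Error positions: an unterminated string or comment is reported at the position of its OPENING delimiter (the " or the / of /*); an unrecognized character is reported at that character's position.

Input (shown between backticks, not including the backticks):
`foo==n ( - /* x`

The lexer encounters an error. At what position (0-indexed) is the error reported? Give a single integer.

pos=0: emit ID 'foo' (now at pos=3)
pos=3: emit EQ '='
pos=4: emit EQ '='
pos=5: emit ID 'n' (now at pos=6)
pos=7: emit LPAREN '('
pos=9: emit MINUS '-'
pos=11: enter COMMENT mode (saw '/*')
pos=11: ERROR — unterminated comment (reached EOF)

Answer: 11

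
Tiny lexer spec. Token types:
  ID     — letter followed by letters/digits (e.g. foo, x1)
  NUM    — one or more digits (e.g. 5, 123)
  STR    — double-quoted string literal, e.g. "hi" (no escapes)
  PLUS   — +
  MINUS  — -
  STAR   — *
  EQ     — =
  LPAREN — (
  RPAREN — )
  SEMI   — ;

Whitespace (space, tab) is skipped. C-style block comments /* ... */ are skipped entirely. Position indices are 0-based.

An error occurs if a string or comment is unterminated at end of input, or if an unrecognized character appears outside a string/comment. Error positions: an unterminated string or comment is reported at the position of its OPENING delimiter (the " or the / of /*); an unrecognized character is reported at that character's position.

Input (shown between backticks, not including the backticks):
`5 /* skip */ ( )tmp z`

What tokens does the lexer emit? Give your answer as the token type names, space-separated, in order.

Answer: NUM LPAREN RPAREN ID ID

Derivation:
pos=0: emit NUM '5' (now at pos=1)
pos=2: enter COMMENT mode (saw '/*')
exit COMMENT mode (now at pos=12)
pos=13: emit LPAREN '('
pos=15: emit RPAREN ')'
pos=16: emit ID 'tmp' (now at pos=19)
pos=20: emit ID 'z' (now at pos=21)
DONE. 5 tokens: [NUM, LPAREN, RPAREN, ID, ID]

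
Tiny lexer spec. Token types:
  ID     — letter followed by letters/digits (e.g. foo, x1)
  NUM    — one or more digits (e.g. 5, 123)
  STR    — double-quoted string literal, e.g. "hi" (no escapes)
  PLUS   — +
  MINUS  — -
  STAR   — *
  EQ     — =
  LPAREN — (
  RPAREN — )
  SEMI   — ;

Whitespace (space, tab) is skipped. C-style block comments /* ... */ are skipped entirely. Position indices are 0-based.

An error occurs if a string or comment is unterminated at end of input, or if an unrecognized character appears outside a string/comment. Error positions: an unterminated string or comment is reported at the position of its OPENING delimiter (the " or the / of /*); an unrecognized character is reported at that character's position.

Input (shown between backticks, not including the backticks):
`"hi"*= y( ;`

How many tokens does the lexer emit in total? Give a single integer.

pos=0: enter STRING mode
pos=0: emit STR "hi" (now at pos=4)
pos=4: emit STAR '*'
pos=5: emit EQ '='
pos=7: emit ID 'y' (now at pos=8)
pos=8: emit LPAREN '('
pos=10: emit SEMI ';'
DONE. 6 tokens: [STR, STAR, EQ, ID, LPAREN, SEMI]

Answer: 6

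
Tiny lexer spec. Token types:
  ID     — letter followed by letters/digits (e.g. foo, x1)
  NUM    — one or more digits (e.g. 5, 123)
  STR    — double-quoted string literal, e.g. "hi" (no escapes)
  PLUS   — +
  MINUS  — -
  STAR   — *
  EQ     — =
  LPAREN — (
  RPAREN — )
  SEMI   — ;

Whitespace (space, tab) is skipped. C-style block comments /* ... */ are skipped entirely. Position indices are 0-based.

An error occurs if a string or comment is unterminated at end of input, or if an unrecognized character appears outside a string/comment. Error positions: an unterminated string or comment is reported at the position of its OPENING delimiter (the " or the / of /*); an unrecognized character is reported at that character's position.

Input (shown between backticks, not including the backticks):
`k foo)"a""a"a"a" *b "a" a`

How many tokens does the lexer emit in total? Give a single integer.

pos=0: emit ID 'k' (now at pos=1)
pos=2: emit ID 'foo' (now at pos=5)
pos=5: emit RPAREN ')'
pos=6: enter STRING mode
pos=6: emit STR "a" (now at pos=9)
pos=9: enter STRING mode
pos=9: emit STR "a" (now at pos=12)
pos=12: emit ID 'a' (now at pos=13)
pos=13: enter STRING mode
pos=13: emit STR "a" (now at pos=16)
pos=17: emit STAR '*'
pos=18: emit ID 'b' (now at pos=19)
pos=20: enter STRING mode
pos=20: emit STR "a" (now at pos=23)
pos=24: emit ID 'a' (now at pos=25)
DONE. 11 tokens: [ID, ID, RPAREN, STR, STR, ID, STR, STAR, ID, STR, ID]

Answer: 11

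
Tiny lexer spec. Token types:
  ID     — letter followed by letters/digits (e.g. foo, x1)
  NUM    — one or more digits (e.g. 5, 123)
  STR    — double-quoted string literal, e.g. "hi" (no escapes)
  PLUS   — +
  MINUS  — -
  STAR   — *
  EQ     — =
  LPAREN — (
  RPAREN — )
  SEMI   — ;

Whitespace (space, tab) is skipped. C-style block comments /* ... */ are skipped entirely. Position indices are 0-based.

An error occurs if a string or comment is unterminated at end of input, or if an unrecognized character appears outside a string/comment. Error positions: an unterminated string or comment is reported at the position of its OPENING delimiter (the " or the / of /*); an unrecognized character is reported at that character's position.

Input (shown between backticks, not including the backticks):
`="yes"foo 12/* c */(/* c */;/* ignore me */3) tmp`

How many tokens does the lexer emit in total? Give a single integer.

Answer: 9

Derivation:
pos=0: emit EQ '='
pos=1: enter STRING mode
pos=1: emit STR "yes" (now at pos=6)
pos=6: emit ID 'foo' (now at pos=9)
pos=10: emit NUM '12' (now at pos=12)
pos=12: enter COMMENT mode (saw '/*')
exit COMMENT mode (now at pos=19)
pos=19: emit LPAREN '('
pos=20: enter COMMENT mode (saw '/*')
exit COMMENT mode (now at pos=27)
pos=27: emit SEMI ';'
pos=28: enter COMMENT mode (saw '/*')
exit COMMENT mode (now at pos=43)
pos=43: emit NUM '3' (now at pos=44)
pos=44: emit RPAREN ')'
pos=46: emit ID 'tmp' (now at pos=49)
DONE. 9 tokens: [EQ, STR, ID, NUM, LPAREN, SEMI, NUM, RPAREN, ID]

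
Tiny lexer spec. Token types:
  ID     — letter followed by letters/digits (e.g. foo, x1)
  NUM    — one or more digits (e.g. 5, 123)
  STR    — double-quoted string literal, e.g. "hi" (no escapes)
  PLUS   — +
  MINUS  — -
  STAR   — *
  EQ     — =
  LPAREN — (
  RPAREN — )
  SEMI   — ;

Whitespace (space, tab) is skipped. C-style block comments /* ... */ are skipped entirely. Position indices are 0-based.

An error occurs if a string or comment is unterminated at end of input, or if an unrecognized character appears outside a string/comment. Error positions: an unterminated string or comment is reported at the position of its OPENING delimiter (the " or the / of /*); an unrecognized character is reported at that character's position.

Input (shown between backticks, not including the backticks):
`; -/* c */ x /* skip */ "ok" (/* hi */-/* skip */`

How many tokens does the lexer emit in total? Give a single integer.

pos=0: emit SEMI ';'
pos=2: emit MINUS '-'
pos=3: enter COMMENT mode (saw '/*')
exit COMMENT mode (now at pos=10)
pos=11: emit ID 'x' (now at pos=12)
pos=13: enter COMMENT mode (saw '/*')
exit COMMENT mode (now at pos=23)
pos=24: enter STRING mode
pos=24: emit STR "ok" (now at pos=28)
pos=29: emit LPAREN '('
pos=30: enter COMMENT mode (saw '/*')
exit COMMENT mode (now at pos=38)
pos=38: emit MINUS '-'
pos=39: enter COMMENT mode (saw '/*')
exit COMMENT mode (now at pos=49)
DONE. 6 tokens: [SEMI, MINUS, ID, STR, LPAREN, MINUS]

Answer: 6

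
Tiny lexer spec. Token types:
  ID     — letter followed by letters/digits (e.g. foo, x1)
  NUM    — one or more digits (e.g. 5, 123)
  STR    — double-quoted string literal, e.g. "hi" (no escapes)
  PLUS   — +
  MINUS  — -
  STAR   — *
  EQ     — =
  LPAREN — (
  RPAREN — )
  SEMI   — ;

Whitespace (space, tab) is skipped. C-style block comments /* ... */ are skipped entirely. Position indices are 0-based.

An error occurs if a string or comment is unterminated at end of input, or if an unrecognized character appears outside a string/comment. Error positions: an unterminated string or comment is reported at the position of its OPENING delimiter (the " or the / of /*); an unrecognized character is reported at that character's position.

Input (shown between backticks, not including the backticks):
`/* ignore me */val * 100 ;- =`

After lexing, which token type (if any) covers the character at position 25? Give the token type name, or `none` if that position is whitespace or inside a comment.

pos=0: enter COMMENT mode (saw '/*')
exit COMMENT mode (now at pos=15)
pos=15: emit ID 'val' (now at pos=18)
pos=19: emit STAR '*'
pos=21: emit NUM '100' (now at pos=24)
pos=25: emit SEMI ';'
pos=26: emit MINUS '-'
pos=28: emit EQ '='
DONE. 6 tokens: [ID, STAR, NUM, SEMI, MINUS, EQ]
Position 25: char is ';' -> SEMI

Answer: SEMI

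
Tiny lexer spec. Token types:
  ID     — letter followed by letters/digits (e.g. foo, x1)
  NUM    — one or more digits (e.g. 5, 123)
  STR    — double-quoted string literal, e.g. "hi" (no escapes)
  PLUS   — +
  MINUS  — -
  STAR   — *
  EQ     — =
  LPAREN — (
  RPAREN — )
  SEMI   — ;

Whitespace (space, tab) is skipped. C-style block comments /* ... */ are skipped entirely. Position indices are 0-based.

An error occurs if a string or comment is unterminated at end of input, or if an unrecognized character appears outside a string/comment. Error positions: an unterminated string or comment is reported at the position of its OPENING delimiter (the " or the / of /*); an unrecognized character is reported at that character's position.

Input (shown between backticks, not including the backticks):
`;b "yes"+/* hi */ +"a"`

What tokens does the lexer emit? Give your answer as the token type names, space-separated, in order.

pos=0: emit SEMI ';'
pos=1: emit ID 'b' (now at pos=2)
pos=3: enter STRING mode
pos=3: emit STR "yes" (now at pos=8)
pos=8: emit PLUS '+'
pos=9: enter COMMENT mode (saw '/*')
exit COMMENT mode (now at pos=17)
pos=18: emit PLUS '+'
pos=19: enter STRING mode
pos=19: emit STR "a" (now at pos=22)
DONE. 6 tokens: [SEMI, ID, STR, PLUS, PLUS, STR]

Answer: SEMI ID STR PLUS PLUS STR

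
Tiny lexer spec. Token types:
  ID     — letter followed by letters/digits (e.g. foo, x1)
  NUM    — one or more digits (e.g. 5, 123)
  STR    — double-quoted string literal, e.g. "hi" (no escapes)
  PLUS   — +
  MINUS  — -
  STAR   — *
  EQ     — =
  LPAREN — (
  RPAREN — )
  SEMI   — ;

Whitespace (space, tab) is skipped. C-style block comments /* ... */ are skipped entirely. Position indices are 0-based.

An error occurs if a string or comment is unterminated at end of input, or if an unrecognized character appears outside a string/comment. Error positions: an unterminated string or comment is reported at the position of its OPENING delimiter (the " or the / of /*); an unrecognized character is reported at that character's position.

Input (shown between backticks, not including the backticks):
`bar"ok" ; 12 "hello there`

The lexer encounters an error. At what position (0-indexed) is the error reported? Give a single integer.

pos=0: emit ID 'bar' (now at pos=3)
pos=3: enter STRING mode
pos=3: emit STR "ok" (now at pos=7)
pos=8: emit SEMI ';'
pos=10: emit NUM '12' (now at pos=12)
pos=13: enter STRING mode
pos=13: ERROR — unterminated string

Answer: 13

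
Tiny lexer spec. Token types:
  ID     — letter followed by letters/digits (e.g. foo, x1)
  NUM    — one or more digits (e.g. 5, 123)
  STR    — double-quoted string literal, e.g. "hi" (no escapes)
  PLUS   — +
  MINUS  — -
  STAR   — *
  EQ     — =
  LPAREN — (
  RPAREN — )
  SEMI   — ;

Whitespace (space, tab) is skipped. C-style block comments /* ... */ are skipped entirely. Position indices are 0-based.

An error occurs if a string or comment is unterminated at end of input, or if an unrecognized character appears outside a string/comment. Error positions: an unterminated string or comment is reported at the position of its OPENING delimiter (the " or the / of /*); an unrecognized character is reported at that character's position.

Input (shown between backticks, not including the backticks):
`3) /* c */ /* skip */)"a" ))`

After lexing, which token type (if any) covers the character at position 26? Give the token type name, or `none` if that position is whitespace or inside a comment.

Answer: RPAREN

Derivation:
pos=0: emit NUM '3' (now at pos=1)
pos=1: emit RPAREN ')'
pos=3: enter COMMENT mode (saw '/*')
exit COMMENT mode (now at pos=10)
pos=11: enter COMMENT mode (saw '/*')
exit COMMENT mode (now at pos=21)
pos=21: emit RPAREN ')'
pos=22: enter STRING mode
pos=22: emit STR "a" (now at pos=25)
pos=26: emit RPAREN ')'
pos=27: emit RPAREN ')'
DONE. 6 tokens: [NUM, RPAREN, RPAREN, STR, RPAREN, RPAREN]
Position 26: char is ')' -> RPAREN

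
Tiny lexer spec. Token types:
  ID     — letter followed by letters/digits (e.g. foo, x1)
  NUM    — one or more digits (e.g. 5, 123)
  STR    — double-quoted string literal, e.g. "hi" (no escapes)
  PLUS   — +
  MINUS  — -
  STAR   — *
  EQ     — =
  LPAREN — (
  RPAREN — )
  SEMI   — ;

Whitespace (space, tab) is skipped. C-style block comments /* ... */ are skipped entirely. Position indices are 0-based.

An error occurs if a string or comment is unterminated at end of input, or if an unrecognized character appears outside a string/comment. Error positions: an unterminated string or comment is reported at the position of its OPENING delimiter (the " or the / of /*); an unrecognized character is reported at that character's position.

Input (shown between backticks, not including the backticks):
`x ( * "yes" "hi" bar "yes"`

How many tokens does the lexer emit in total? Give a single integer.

Answer: 7

Derivation:
pos=0: emit ID 'x' (now at pos=1)
pos=2: emit LPAREN '('
pos=4: emit STAR '*'
pos=6: enter STRING mode
pos=6: emit STR "yes" (now at pos=11)
pos=12: enter STRING mode
pos=12: emit STR "hi" (now at pos=16)
pos=17: emit ID 'bar' (now at pos=20)
pos=21: enter STRING mode
pos=21: emit STR "yes" (now at pos=26)
DONE. 7 tokens: [ID, LPAREN, STAR, STR, STR, ID, STR]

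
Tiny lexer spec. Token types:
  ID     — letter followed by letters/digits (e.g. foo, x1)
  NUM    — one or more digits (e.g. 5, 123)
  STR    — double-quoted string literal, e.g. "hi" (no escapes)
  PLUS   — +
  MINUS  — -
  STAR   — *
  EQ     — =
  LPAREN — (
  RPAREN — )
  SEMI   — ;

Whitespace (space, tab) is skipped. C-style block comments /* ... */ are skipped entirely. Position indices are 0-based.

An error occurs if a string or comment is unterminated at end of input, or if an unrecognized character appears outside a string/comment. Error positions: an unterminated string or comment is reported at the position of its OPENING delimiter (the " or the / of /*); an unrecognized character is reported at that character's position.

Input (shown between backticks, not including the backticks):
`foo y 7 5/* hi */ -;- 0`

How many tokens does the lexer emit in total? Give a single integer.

Answer: 8

Derivation:
pos=0: emit ID 'foo' (now at pos=3)
pos=4: emit ID 'y' (now at pos=5)
pos=6: emit NUM '7' (now at pos=7)
pos=8: emit NUM '5' (now at pos=9)
pos=9: enter COMMENT mode (saw '/*')
exit COMMENT mode (now at pos=17)
pos=18: emit MINUS '-'
pos=19: emit SEMI ';'
pos=20: emit MINUS '-'
pos=22: emit NUM '0' (now at pos=23)
DONE. 8 tokens: [ID, ID, NUM, NUM, MINUS, SEMI, MINUS, NUM]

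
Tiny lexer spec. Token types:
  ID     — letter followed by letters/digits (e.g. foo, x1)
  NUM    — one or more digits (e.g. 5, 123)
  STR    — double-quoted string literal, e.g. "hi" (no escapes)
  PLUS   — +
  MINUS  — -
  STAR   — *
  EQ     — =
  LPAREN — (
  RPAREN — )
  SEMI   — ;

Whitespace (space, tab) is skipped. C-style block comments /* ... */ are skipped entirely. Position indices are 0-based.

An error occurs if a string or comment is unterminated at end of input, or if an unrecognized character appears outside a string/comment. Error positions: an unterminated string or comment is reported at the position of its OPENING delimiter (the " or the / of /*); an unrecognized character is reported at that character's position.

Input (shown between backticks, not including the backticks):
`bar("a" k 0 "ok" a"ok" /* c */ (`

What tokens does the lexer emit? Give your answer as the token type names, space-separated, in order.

Answer: ID LPAREN STR ID NUM STR ID STR LPAREN

Derivation:
pos=0: emit ID 'bar' (now at pos=3)
pos=3: emit LPAREN '('
pos=4: enter STRING mode
pos=4: emit STR "a" (now at pos=7)
pos=8: emit ID 'k' (now at pos=9)
pos=10: emit NUM '0' (now at pos=11)
pos=12: enter STRING mode
pos=12: emit STR "ok" (now at pos=16)
pos=17: emit ID 'a' (now at pos=18)
pos=18: enter STRING mode
pos=18: emit STR "ok" (now at pos=22)
pos=23: enter COMMENT mode (saw '/*')
exit COMMENT mode (now at pos=30)
pos=31: emit LPAREN '('
DONE. 9 tokens: [ID, LPAREN, STR, ID, NUM, STR, ID, STR, LPAREN]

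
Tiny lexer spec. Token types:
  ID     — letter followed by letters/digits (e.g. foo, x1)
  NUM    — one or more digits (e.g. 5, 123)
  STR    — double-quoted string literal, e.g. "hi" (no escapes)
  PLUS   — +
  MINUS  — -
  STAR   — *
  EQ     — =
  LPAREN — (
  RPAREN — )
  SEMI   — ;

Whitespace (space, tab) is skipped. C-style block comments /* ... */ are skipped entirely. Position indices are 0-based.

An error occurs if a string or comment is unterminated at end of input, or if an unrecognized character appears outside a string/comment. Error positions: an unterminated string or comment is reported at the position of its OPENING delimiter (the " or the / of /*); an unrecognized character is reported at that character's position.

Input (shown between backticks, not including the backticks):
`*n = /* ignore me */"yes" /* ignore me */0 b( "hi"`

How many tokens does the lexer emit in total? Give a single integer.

Answer: 8

Derivation:
pos=0: emit STAR '*'
pos=1: emit ID 'n' (now at pos=2)
pos=3: emit EQ '='
pos=5: enter COMMENT mode (saw '/*')
exit COMMENT mode (now at pos=20)
pos=20: enter STRING mode
pos=20: emit STR "yes" (now at pos=25)
pos=26: enter COMMENT mode (saw '/*')
exit COMMENT mode (now at pos=41)
pos=41: emit NUM '0' (now at pos=42)
pos=43: emit ID 'b' (now at pos=44)
pos=44: emit LPAREN '('
pos=46: enter STRING mode
pos=46: emit STR "hi" (now at pos=50)
DONE. 8 tokens: [STAR, ID, EQ, STR, NUM, ID, LPAREN, STR]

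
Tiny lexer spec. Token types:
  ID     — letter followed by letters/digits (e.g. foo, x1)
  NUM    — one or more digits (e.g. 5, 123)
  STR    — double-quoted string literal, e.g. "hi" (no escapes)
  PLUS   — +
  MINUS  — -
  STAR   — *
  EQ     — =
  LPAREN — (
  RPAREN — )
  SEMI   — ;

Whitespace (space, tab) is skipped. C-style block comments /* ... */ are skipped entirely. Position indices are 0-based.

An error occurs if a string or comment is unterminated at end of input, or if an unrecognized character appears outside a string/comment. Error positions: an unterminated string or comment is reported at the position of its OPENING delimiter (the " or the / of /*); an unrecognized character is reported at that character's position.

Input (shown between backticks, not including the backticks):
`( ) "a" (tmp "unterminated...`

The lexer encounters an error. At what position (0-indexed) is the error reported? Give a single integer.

Answer: 13

Derivation:
pos=0: emit LPAREN '('
pos=2: emit RPAREN ')'
pos=4: enter STRING mode
pos=4: emit STR "a" (now at pos=7)
pos=8: emit LPAREN '('
pos=9: emit ID 'tmp' (now at pos=12)
pos=13: enter STRING mode
pos=13: ERROR — unterminated string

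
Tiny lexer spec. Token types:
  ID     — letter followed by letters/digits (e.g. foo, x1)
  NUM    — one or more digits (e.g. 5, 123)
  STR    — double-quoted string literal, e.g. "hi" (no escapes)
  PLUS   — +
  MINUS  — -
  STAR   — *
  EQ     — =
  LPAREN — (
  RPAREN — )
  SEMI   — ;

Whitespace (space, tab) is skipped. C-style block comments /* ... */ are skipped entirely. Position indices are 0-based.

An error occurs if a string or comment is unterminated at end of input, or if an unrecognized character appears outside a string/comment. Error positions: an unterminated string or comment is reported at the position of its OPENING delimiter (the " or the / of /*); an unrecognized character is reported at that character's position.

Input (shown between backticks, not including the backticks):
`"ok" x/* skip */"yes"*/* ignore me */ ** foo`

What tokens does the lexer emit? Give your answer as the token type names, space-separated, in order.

Answer: STR ID STR STAR STAR STAR ID

Derivation:
pos=0: enter STRING mode
pos=0: emit STR "ok" (now at pos=4)
pos=5: emit ID 'x' (now at pos=6)
pos=6: enter COMMENT mode (saw '/*')
exit COMMENT mode (now at pos=16)
pos=16: enter STRING mode
pos=16: emit STR "yes" (now at pos=21)
pos=21: emit STAR '*'
pos=22: enter COMMENT mode (saw '/*')
exit COMMENT mode (now at pos=37)
pos=38: emit STAR '*'
pos=39: emit STAR '*'
pos=41: emit ID 'foo' (now at pos=44)
DONE. 7 tokens: [STR, ID, STR, STAR, STAR, STAR, ID]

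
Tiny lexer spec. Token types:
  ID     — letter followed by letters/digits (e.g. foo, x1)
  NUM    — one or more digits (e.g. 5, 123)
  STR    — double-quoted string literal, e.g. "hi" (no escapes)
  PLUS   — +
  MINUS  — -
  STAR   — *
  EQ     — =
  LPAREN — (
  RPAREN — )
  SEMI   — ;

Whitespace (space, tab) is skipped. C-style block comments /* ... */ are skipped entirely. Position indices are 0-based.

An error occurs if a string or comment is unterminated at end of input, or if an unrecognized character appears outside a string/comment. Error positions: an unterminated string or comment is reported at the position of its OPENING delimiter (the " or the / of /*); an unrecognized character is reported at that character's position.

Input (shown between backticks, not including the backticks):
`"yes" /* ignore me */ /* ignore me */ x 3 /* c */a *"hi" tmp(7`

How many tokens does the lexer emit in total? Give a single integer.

pos=0: enter STRING mode
pos=0: emit STR "yes" (now at pos=5)
pos=6: enter COMMENT mode (saw '/*')
exit COMMENT mode (now at pos=21)
pos=22: enter COMMENT mode (saw '/*')
exit COMMENT mode (now at pos=37)
pos=38: emit ID 'x' (now at pos=39)
pos=40: emit NUM '3' (now at pos=41)
pos=42: enter COMMENT mode (saw '/*')
exit COMMENT mode (now at pos=49)
pos=49: emit ID 'a' (now at pos=50)
pos=51: emit STAR '*'
pos=52: enter STRING mode
pos=52: emit STR "hi" (now at pos=56)
pos=57: emit ID 'tmp' (now at pos=60)
pos=60: emit LPAREN '('
pos=61: emit NUM '7' (now at pos=62)
DONE. 9 tokens: [STR, ID, NUM, ID, STAR, STR, ID, LPAREN, NUM]

Answer: 9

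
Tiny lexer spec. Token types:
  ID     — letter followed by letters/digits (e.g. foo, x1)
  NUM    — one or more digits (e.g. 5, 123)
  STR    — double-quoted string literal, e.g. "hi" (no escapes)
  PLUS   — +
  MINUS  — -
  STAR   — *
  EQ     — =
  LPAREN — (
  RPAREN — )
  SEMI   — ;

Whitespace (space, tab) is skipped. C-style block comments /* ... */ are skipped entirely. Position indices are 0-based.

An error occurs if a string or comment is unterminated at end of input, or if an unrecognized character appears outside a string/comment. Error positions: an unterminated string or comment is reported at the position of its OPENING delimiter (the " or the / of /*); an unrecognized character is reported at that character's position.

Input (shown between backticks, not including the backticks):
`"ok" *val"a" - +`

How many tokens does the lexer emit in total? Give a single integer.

Answer: 6

Derivation:
pos=0: enter STRING mode
pos=0: emit STR "ok" (now at pos=4)
pos=5: emit STAR '*'
pos=6: emit ID 'val' (now at pos=9)
pos=9: enter STRING mode
pos=9: emit STR "a" (now at pos=12)
pos=13: emit MINUS '-'
pos=15: emit PLUS '+'
DONE. 6 tokens: [STR, STAR, ID, STR, MINUS, PLUS]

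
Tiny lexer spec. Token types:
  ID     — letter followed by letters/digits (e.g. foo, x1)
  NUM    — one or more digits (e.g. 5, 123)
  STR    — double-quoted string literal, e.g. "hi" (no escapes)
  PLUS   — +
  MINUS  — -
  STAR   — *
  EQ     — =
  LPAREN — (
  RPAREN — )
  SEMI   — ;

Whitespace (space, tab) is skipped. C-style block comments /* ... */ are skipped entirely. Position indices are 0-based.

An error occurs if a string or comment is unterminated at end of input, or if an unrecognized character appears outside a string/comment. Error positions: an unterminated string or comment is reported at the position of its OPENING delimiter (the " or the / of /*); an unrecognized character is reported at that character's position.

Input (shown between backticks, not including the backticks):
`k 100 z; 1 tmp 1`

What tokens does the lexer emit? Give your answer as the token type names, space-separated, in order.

Answer: ID NUM ID SEMI NUM ID NUM

Derivation:
pos=0: emit ID 'k' (now at pos=1)
pos=2: emit NUM '100' (now at pos=5)
pos=6: emit ID 'z' (now at pos=7)
pos=7: emit SEMI ';'
pos=9: emit NUM '1' (now at pos=10)
pos=11: emit ID 'tmp' (now at pos=14)
pos=15: emit NUM '1' (now at pos=16)
DONE. 7 tokens: [ID, NUM, ID, SEMI, NUM, ID, NUM]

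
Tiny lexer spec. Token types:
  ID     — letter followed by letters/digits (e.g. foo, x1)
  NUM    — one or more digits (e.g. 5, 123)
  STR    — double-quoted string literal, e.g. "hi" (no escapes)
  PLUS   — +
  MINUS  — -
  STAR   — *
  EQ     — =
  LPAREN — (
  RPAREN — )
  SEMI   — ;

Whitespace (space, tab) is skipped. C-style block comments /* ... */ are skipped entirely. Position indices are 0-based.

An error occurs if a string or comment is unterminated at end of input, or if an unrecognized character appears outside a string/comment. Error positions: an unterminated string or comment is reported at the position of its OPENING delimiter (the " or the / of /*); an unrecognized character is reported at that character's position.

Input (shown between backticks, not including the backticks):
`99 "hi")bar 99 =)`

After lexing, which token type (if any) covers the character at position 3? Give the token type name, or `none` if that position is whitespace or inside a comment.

pos=0: emit NUM '99' (now at pos=2)
pos=3: enter STRING mode
pos=3: emit STR "hi" (now at pos=7)
pos=7: emit RPAREN ')'
pos=8: emit ID 'bar' (now at pos=11)
pos=12: emit NUM '99' (now at pos=14)
pos=15: emit EQ '='
pos=16: emit RPAREN ')'
DONE. 7 tokens: [NUM, STR, RPAREN, ID, NUM, EQ, RPAREN]
Position 3: char is '"' -> STR

Answer: STR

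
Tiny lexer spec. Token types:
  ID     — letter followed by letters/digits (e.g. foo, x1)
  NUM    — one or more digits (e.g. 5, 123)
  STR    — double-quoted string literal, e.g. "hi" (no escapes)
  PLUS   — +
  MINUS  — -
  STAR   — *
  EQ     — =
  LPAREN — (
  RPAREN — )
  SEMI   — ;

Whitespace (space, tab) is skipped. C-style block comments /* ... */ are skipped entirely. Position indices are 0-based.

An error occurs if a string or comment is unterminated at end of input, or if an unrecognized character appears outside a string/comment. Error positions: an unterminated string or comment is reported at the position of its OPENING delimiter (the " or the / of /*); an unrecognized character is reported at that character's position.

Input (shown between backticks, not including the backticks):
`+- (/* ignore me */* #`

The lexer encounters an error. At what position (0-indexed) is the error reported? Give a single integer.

Answer: 21

Derivation:
pos=0: emit PLUS '+'
pos=1: emit MINUS '-'
pos=3: emit LPAREN '('
pos=4: enter COMMENT mode (saw '/*')
exit COMMENT mode (now at pos=19)
pos=19: emit STAR '*'
pos=21: ERROR — unrecognized char '#'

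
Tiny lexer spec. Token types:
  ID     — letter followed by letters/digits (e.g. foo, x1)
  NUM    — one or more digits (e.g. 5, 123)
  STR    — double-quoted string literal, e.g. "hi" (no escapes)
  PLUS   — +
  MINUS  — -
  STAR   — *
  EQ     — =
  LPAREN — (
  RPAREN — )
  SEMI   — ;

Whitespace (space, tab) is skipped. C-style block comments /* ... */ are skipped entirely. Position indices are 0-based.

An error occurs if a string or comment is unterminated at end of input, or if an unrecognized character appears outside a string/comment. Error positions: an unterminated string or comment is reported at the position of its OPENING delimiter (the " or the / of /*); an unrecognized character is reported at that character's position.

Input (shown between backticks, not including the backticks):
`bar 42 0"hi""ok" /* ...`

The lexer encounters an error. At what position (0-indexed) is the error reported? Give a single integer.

pos=0: emit ID 'bar' (now at pos=3)
pos=4: emit NUM '42' (now at pos=6)
pos=7: emit NUM '0' (now at pos=8)
pos=8: enter STRING mode
pos=8: emit STR "hi" (now at pos=12)
pos=12: enter STRING mode
pos=12: emit STR "ok" (now at pos=16)
pos=17: enter COMMENT mode (saw '/*')
pos=17: ERROR — unterminated comment (reached EOF)

Answer: 17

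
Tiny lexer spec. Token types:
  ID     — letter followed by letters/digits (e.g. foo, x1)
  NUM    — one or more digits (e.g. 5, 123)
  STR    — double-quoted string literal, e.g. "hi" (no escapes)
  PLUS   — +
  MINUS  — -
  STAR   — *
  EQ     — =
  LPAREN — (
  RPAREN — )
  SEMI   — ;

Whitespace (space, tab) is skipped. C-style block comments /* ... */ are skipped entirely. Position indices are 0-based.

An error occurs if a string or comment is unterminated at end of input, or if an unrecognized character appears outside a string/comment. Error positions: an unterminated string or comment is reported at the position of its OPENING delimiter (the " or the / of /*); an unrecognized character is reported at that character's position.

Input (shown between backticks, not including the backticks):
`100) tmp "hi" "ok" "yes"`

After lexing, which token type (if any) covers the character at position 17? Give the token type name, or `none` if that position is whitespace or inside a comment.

pos=0: emit NUM '100' (now at pos=3)
pos=3: emit RPAREN ')'
pos=5: emit ID 'tmp' (now at pos=8)
pos=9: enter STRING mode
pos=9: emit STR "hi" (now at pos=13)
pos=14: enter STRING mode
pos=14: emit STR "ok" (now at pos=18)
pos=19: enter STRING mode
pos=19: emit STR "yes" (now at pos=24)
DONE. 6 tokens: [NUM, RPAREN, ID, STR, STR, STR]
Position 17: char is '"' -> STR

Answer: STR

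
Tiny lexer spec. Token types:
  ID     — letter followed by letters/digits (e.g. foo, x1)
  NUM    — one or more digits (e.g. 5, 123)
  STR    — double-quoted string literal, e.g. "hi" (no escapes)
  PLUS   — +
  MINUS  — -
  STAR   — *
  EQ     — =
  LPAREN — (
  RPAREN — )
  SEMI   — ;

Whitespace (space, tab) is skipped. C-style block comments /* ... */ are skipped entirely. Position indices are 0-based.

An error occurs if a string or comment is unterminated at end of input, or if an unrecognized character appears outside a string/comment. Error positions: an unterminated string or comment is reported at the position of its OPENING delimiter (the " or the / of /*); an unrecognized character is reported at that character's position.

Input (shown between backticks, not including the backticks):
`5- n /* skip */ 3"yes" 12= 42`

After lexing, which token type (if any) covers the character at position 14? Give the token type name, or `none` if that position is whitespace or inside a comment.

Answer: none

Derivation:
pos=0: emit NUM '5' (now at pos=1)
pos=1: emit MINUS '-'
pos=3: emit ID 'n' (now at pos=4)
pos=5: enter COMMENT mode (saw '/*')
exit COMMENT mode (now at pos=15)
pos=16: emit NUM '3' (now at pos=17)
pos=17: enter STRING mode
pos=17: emit STR "yes" (now at pos=22)
pos=23: emit NUM '12' (now at pos=25)
pos=25: emit EQ '='
pos=27: emit NUM '42' (now at pos=29)
DONE. 8 tokens: [NUM, MINUS, ID, NUM, STR, NUM, EQ, NUM]
Position 14: char is '/' -> none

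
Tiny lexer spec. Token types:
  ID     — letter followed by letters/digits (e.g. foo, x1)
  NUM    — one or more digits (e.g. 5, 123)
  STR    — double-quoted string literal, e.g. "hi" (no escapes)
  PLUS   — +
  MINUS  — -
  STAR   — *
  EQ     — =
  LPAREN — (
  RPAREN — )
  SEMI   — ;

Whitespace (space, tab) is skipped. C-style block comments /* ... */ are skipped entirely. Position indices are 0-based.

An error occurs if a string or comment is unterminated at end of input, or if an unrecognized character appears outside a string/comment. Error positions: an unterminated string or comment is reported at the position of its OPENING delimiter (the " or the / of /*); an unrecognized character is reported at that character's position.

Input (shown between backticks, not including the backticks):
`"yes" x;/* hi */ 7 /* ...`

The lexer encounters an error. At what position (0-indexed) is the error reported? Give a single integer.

Answer: 19

Derivation:
pos=0: enter STRING mode
pos=0: emit STR "yes" (now at pos=5)
pos=6: emit ID 'x' (now at pos=7)
pos=7: emit SEMI ';'
pos=8: enter COMMENT mode (saw '/*')
exit COMMENT mode (now at pos=16)
pos=17: emit NUM '7' (now at pos=18)
pos=19: enter COMMENT mode (saw '/*')
pos=19: ERROR — unterminated comment (reached EOF)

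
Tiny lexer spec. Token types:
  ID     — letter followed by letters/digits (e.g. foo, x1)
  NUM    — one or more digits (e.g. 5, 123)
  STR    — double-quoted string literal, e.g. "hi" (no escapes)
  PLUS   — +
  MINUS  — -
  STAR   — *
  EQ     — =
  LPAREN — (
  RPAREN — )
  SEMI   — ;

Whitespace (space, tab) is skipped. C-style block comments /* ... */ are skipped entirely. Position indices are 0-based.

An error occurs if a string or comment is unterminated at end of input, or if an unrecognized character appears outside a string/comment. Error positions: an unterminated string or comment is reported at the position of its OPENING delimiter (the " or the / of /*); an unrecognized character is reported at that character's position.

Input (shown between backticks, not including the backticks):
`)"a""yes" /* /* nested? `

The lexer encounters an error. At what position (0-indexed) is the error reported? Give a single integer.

pos=0: emit RPAREN ')'
pos=1: enter STRING mode
pos=1: emit STR "a" (now at pos=4)
pos=4: enter STRING mode
pos=4: emit STR "yes" (now at pos=9)
pos=10: enter COMMENT mode (saw '/*')
pos=10: ERROR — unterminated comment (reached EOF)

Answer: 10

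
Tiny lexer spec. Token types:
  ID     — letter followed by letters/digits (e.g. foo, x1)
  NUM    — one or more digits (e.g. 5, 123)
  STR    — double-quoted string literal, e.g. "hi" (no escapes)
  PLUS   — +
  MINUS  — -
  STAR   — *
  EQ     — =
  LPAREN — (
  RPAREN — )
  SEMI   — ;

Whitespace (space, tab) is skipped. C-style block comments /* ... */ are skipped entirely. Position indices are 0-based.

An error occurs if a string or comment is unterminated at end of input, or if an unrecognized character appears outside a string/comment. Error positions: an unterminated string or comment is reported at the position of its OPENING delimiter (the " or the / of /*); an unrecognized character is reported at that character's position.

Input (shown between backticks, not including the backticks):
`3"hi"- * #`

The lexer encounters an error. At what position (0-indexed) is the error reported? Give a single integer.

pos=0: emit NUM '3' (now at pos=1)
pos=1: enter STRING mode
pos=1: emit STR "hi" (now at pos=5)
pos=5: emit MINUS '-'
pos=7: emit STAR '*'
pos=9: ERROR — unrecognized char '#'

Answer: 9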